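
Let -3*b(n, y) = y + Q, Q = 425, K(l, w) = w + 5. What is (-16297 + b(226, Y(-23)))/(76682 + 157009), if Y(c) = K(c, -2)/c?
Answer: -1134265/16124679 ≈ -0.070343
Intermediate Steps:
K(l, w) = 5 + w
Y(c) = 3/c (Y(c) = (5 - 2)/c = 3/c)
b(n, y) = -425/3 - y/3 (b(n, y) = -(y + 425)/3 = -(425 + y)/3 = -425/3 - y/3)
(-16297 + b(226, Y(-23)))/(76682 + 157009) = (-16297 + (-425/3 - 1/(-23)))/(76682 + 157009) = (-16297 + (-425/3 - (-1)/23))/233691 = (-16297 + (-425/3 - ⅓*(-3/23)))*(1/233691) = (-16297 + (-425/3 + 1/23))*(1/233691) = (-16297 - 9772/69)*(1/233691) = -1134265/69*1/233691 = -1134265/16124679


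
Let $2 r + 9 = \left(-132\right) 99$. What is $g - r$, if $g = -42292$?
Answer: $- \frac{71507}{2} \approx -35754.0$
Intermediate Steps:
$r = - \frac{13077}{2}$ ($r = - \frac{9}{2} + \frac{\left(-132\right) 99}{2} = - \frac{9}{2} + \frac{1}{2} \left(-13068\right) = - \frac{9}{2} - 6534 = - \frac{13077}{2} \approx -6538.5$)
$g - r = -42292 - - \frac{13077}{2} = -42292 + \frac{13077}{2} = - \frac{71507}{2}$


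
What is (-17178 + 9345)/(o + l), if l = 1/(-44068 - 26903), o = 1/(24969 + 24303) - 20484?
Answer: 3043453935144/7958905960501 ≈ 0.38240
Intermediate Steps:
o = -1009287647/49272 (o = 1/49272 - 20484 = -1009287647/49272 ≈ -20484.)
l = -1/70971 (l = 1/(-70971) = -1/70971 ≈ -1.4090e-5)
(-17178 + 9345)/(o + l) = (-17178 + 9345)/(-1009287647/49272 - 1/70971) = -7833/(-7958905960501/388542568) = -7833*(-388542568/7958905960501) = 3043453935144/7958905960501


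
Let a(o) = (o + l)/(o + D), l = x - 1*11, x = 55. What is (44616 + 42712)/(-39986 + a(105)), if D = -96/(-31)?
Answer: -292636128/133988467 ≈ -2.1840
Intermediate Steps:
l = 44 (l = 55 - 1*11 = 55 - 11 = 44)
D = 96/31 (D = -96*(-1/31) = 96/31 ≈ 3.0968)
a(o) = (44 + o)/(96/31 + o) (a(o) = (o + 44)/(o + 96/31) = (44 + o)/(96/31 + o))
(44616 + 42712)/(-39986 + a(105)) = (44616 + 42712)/(-39986 + 31*(44 + 105)/(96 + 31*105)) = 87328/(-39986 + 31*149/(96 + 3255)) = 87328/(-39986 + 31*149/3351) = 87328/(-39986 + 31*(1/3351)*149) = 87328/(-39986 + 4619/3351) = 87328/(-133988467/3351) = 87328*(-3351/133988467) = -292636128/133988467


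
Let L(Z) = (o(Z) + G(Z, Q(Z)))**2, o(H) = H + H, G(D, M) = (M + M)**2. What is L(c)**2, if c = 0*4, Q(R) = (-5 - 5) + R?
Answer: 25600000000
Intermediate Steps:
Q(R) = -10 + R
G(D, M) = 4*M**2 (G(D, M) = (2*M)**2 = 4*M**2)
c = 0
o(H) = 2*H
L(Z) = (2*Z + 4*(-10 + Z)**2)**2
L(c)**2 = (4*(0 + 2*(-10 + 0)**2)**2)**2 = (4*(0 + 2*(-10)**2)**2)**2 = (4*(0 + 2*100)**2)**2 = (4*(0 + 200)**2)**2 = (4*200**2)**2 = (4*40000)**2 = 160000**2 = 25600000000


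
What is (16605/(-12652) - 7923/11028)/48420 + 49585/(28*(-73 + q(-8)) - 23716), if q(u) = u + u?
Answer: -64621298162507/34154632206240 ≈ -1.8920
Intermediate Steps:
q(u) = 2*u
(16605/(-12652) - 7923/11028)/48420 + 49585/(28*(-73 + q(-8)) - 23716) = (16605/(-12652) - 7923/11028)/48420 + 49585/(28*(-73 + 2*(-8)) - 23716) = (16605*(-1/12652) - 7923*1/11028)*(1/48420) + 49585/(28*(-73 - 16) - 23716) = (-16605/12652 - 2641/3676)*(1/48420) + 49585/(28*(-89) - 23716) = -11806739/5813594*1/48420 + 49585/(-2492 - 23716) = -11806739/281494221480 + 49585/(-26208) = -11806739/281494221480 + 49585*(-1/26208) = -11806739/281494221480 - 49585/26208 = -64621298162507/34154632206240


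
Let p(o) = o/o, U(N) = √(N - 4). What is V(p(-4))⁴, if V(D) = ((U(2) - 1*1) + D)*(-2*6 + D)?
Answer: 58564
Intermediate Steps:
U(N) = √(-4 + N)
p(o) = 1
V(D) = (-12 + D)*(-1 + D + I*√2) (V(D) = ((√(-4 + 2) - 1*1) + D)*(-2*6 + D) = ((√(-2) - 1) + D)*(-12 + D) = ((I*√2 - 1) + D)*(-12 + D) = ((-1 + I*√2) + D)*(-12 + D) = (-1 + D + I*√2)*(-12 + D) = (-12 + D)*(-1 + D + I*√2))
V(p(-4))⁴ = (12 + 1² - 13*1 - 12*I*√2 + I*1*√2)⁴ = (12 + 1 - 13 - 12*I*√2 + I*√2)⁴ = (-11*I*√2)⁴ = 58564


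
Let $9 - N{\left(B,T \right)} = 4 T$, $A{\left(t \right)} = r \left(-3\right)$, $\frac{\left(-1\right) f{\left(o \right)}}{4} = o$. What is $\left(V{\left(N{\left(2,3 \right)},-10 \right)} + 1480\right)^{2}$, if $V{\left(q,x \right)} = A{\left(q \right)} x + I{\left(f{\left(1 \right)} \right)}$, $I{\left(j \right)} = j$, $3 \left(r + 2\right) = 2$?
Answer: $2062096$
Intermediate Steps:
$r = - \frac{4}{3}$ ($r = -2 + \frac{1}{3} \cdot 2 = -2 + \frac{2}{3} = - \frac{4}{3} \approx -1.3333$)
$f{\left(o \right)} = - 4 o$
$A{\left(t \right)} = 4$ ($A{\left(t \right)} = \left(- \frac{4}{3}\right) \left(-3\right) = 4$)
$N{\left(B,T \right)} = 9 - 4 T$
$V{\left(q,x \right)} = -4 + 4 x$ ($V{\left(q,x \right)} = 4 x - 4 = -4 + 4 x$)
$\left(V{\left(N{\left(2,3 \right)},-10 \right)} + 1480\right)^{2} = \left(\left(-4 + 4 \left(-10\right)\right) + 1480\right)^{2} = \left(\left(-4 - 40\right) + 1480\right)^{2} = \left(-44 + 1480\right)^{2} = 1436^{2} = 2062096$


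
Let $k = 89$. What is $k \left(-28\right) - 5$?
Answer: $-2497$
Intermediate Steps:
$k \left(-28\right) - 5 = 89 \left(-28\right) - 5 = -2492 - 5 = -2497$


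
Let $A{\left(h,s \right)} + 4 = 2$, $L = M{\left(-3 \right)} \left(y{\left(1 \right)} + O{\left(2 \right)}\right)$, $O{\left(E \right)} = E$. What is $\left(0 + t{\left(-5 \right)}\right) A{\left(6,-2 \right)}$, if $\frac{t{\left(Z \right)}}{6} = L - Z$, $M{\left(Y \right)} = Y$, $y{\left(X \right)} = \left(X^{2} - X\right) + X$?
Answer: $48$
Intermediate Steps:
$y{\left(X \right)} = X^{2}$
$L = -9$ ($L = - 3 \left(1^{2} + 2\right) = - 3 \left(1 + 2\right) = \left(-3\right) 3 = -9$)
$A{\left(h,s \right)} = -2$ ($A{\left(h,s \right)} = -4 + 2 = -2$)
$t{\left(Z \right)} = -54 - 6 Z$ ($t{\left(Z \right)} = 6 \left(-9 - Z\right) = -54 - 6 Z$)
$\left(0 + t{\left(-5 \right)}\right) A{\left(6,-2 \right)} = \left(0 - 24\right) \left(-2\right) = \left(-24\right) \left(-2\right) = 48$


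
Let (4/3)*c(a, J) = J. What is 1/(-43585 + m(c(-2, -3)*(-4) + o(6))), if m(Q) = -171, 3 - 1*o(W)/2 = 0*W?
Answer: -1/43756 ≈ -2.2854e-5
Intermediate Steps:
c(a, J) = 3*J/4
o(W) = 6 (o(W) = 6 - 0*W = 6 - 2*0 = 6 + 0 = 6)
1/(-43585 + m(c(-2, -3)*(-4) + o(6))) = 1/(-43585 - 171) = 1/(-43756) = -1/43756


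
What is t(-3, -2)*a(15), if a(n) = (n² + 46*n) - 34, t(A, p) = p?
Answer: -1762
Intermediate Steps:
a(n) = -34 + n² + 46*n
t(-3, -2)*a(15) = -2*(-34 + 15² + 46*15) = -2*(-34 + 225 + 690) = -2*881 = -1762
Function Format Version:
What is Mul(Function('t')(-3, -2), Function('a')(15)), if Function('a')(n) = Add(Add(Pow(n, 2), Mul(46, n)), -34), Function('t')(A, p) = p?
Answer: -1762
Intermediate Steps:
Function('a')(n) = Add(-34, Pow(n, 2), Mul(46, n))
Mul(Function('t')(-3, -2), Function('a')(15)) = Mul(-2, Add(-34, Pow(15, 2), Mul(46, 15))) = Mul(-2, Add(-34, 225, 690)) = Mul(-2, 881) = -1762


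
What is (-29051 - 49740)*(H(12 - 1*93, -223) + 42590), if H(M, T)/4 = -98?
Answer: -3324822618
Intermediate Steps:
H(M, T) = -392 (H(M, T) = 4*(-98) = -392)
(-29051 - 49740)*(H(12 - 1*93, -223) + 42590) = (-29051 - 49740)*(-392 + 42590) = -78791*42198 = -3324822618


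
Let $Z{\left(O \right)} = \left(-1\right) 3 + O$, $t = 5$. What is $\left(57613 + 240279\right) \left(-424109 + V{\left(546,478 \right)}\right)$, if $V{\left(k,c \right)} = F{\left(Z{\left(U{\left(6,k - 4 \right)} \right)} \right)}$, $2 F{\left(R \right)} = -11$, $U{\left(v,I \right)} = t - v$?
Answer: $-126340316634$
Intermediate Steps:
$U{\left(v,I \right)} = 5 - v$
$Z{\left(O \right)} = -3 + O$
$F{\left(R \right)} = - \frac{11}{2}$ ($F{\left(R \right)} = \frac{1}{2} \left(-11\right) = - \frac{11}{2}$)
$V{\left(k,c \right)} = - \frac{11}{2}$
$\left(57613 + 240279\right) \left(-424109 + V{\left(546,478 \right)}\right) = \left(57613 + 240279\right) \left(-424109 - \frac{11}{2}\right) = 297892 \left(- \frac{848229}{2}\right) = -126340316634$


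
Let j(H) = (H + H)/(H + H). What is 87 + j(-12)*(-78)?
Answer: 9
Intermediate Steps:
j(H) = 1 (j(H) = (2*H)/((2*H)) = (2*H)*(1/(2*H)) = 1)
87 + j(-12)*(-78) = 87 + 1*(-78) = 87 - 78 = 9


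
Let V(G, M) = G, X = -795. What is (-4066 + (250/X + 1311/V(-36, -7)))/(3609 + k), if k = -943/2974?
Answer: -1293361373/1137615638 ≈ -1.1369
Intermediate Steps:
k = -943/2974 (k = -943*1/2974 = -943/2974 ≈ -0.31708)
(-4066 + (250/X + 1311/V(-36, -7)))/(3609 + k) = (-4066 + (250/(-795) + 1311/(-36)))/(3609 - 943/2974) = (-4066 + (250*(-1/795) + 1311*(-1/36)))/(10732223/2974) = (-4066 + (-50/159 - 437/12))*(2974/10732223) = (-4066 - 7787/212)*(2974/10732223) = -869779/212*2974/10732223 = -1293361373/1137615638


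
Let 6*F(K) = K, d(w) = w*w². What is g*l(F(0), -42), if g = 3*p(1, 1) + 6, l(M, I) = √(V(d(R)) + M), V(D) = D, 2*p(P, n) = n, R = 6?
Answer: 45*√6 ≈ 110.23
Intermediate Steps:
d(w) = w³
p(P, n) = n/2
F(K) = K/6
l(M, I) = √(216 + M) (l(M, I) = √(6³ + M) = √(216 + M))
g = 15/2 (g = 3*((½)*1) + 6 = 3*(½) + 6 = 3/2 + 6 = 15/2 ≈ 7.5000)
g*l(F(0), -42) = 15*√(216 + (⅙)*0)/2 = 15*√(216 + 0)/2 = 15*√216/2 = 15*(6*√6)/2 = 45*√6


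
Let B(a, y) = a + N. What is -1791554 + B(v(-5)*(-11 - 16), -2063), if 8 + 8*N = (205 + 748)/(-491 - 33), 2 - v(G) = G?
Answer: -7510991801/4192 ≈ -1.7917e+6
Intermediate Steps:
v(G) = 2 - G
N = -5145/4192 (N = -1 + ((205 + 748)/(-491 - 33))/8 = -1 + (953/(-524))/8 = -1 + (953*(-1/524))/8 = -1 + (⅛)*(-953/524) = -1 - 953/4192 = -5145/4192 ≈ -1.2273)
B(a, y) = -5145/4192 + a (B(a, y) = a - 5145/4192 = -5145/4192 + a)
-1791554 + B(v(-5)*(-11 - 16), -2063) = -1791554 + (-5145/4192 + (2 - 1*(-5))*(-11 - 16)) = -1791554 + (-5145/4192 + (2 + 5)*(-27)) = -1791554 + (-5145/4192 + 7*(-27)) = -1791554 + (-5145/4192 - 189) = -1791554 - 797433/4192 = -7510991801/4192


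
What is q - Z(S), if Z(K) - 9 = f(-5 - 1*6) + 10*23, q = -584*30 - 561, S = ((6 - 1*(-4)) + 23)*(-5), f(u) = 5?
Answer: -18325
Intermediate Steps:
S = -165 (S = ((6 + 4) + 23)*(-5) = (10 + 23)*(-5) = 33*(-5) = -165)
q = -18081 (q = -17520 - 561 = -18081)
Z(K) = 244 (Z(K) = 9 + (5 + 10*23) = 9 + (5 + 230) = 9 + 235 = 244)
q - Z(S) = -18081 - 1*244 = -18081 - 244 = -18325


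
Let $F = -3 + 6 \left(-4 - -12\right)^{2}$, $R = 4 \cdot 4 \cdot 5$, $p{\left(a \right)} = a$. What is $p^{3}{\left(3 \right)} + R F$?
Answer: $30507$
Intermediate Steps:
$R = 80$ ($R = 16 \cdot 5 = 80$)
$F = 381$ ($F = -3 + 6 \left(-4 + 12\right)^{2} = -3 + 6 \cdot 8^{2} = -3 + 6 \cdot 64 = -3 + 384 = 381$)
$p^{3}{\left(3 \right)} + R F = 3^{3} + 80 \cdot 381 = 27 + 30480 = 30507$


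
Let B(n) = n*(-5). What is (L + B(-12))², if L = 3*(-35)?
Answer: 2025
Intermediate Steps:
L = -105
B(n) = -5*n
(L + B(-12))² = (-105 - 5*(-12))² = (-105 + 60)² = (-45)² = 2025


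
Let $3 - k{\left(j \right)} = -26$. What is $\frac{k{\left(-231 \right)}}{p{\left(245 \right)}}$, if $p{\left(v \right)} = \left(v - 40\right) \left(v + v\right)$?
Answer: $\frac{29}{100450} \approx 0.0002887$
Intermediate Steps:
$k{\left(j \right)} = 29$ ($k{\left(j \right)} = 3 - -26 = 3 + 26 = 29$)
$p{\left(v \right)} = 2 v \left(-40 + v\right)$ ($p{\left(v \right)} = \left(-40 + v\right) 2 v = 2 v \left(-40 + v\right)$)
$\frac{k{\left(-231 \right)}}{p{\left(245 \right)}} = \frac{29}{2 \cdot 245 \left(-40 + 245\right)} = \frac{29}{2 \cdot 245 \cdot 205} = \frac{29}{100450}$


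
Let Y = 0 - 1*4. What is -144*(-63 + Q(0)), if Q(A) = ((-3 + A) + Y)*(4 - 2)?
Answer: 11088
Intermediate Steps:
Y = -4 (Y = 0 - 4 = -4)
Q(A) = -14 + 2*A (Q(A) = ((-3 + A) - 4)*(4 - 2) = (-7 + A)*2 = -14 + 2*A)
-144*(-63 + Q(0)) = -144*(-63 + (-14 + 2*0)) = -144*(-63 + (-14 + 0)) = -144*(-63 - 14) = -144*(-77) = 11088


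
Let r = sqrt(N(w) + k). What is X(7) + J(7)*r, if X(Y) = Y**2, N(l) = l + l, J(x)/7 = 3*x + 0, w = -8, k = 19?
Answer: 49 + 147*sqrt(3) ≈ 303.61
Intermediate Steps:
J(x) = 21*x (J(x) = 7*(3*x + 0) = 7*(3*x) = 21*x)
N(l) = 2*l
r = sqrt(3) (r = sqrt(2*(-8) + 19) = sqrt(-16 + 19) = sqrt(3) ≈ 1.7320)
X(7) + J(7)*r = 7**2 + (21*7)*sqrt(3) = 49 + 147*sqrt(3)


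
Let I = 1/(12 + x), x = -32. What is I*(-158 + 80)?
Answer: 39/10 ≈ 3.9000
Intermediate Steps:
I = -1/20 (I = 1/(12 - 32) = 1/(-20) = -1/20 ≈ -0.050000)
I*(-158 + 80) = -(-158 + 80)/20 = -1/20*(-78) = 39/10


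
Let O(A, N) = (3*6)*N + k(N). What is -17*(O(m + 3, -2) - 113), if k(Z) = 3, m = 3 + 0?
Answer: 2482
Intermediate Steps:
m = 3
O(A, N) = 3 + 18*N (O(A, N) = (3*6)*N + 3 = 18*N + 3 = 3 + 18*N)
-17*(O(m + 3, -2) - 113) = -17*((3 + 18*(-2)) - 113) = -17*((3 - 36) - 113) = -17*(-33 - 113) = -17*(-146) = 2482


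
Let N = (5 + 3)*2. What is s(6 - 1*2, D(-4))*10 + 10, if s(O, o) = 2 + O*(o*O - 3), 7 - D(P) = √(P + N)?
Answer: 1030 - 320*√3 ≈ 475.74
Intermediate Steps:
N = 16 (N = 8*2 = 16)
D(P) = 7 - √(16 + P) (D(P) = 7 - √(P + 16) = 7 - √(16 + P))
s(O, o) = 2 + O*(-3 + O*o) (s(O, o) = 2 + O*(O*o - 3) = 2 + O*(-3 + O*o))
s(6 - 1*2, D(-4))*10 + 10 = (2 - 3*(6 - 1*2) + (7 - √(16 - 4))*(6 - 1*2)²)*10 + 10 = (2 - 3*(6 - 2) + (7 - √12)*(6 - 2)²)*10 + 10 = (2 - 3*4 + (7 - 2*√3)*4²)*10 + 10 = (2 - 12 + (7 - 2*√3)*16)*10 + 10 = (2 - 12 + (112 - 32*√3))*10 + 10 = (102 - 32*√3)*10 + 10 = (1020 - 320*√3) + 10 = 1030 - 320*√3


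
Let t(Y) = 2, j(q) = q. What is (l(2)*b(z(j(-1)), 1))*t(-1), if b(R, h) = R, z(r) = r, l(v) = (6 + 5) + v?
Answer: -26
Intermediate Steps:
l(v) = 11 + v
(l(2)*b(z(j(-1)), 1))*t(-1) = ((11 + 2)*(-1))*2 = (13*(-1))*2 = -13*2 = -26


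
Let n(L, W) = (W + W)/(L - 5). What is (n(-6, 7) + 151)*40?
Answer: 65880/11 ≈ 5989.1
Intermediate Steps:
n(L, W) = 2*W/(-5 + L) (n(L, W) = (2*W)/(-5 + L) = 2*W/(-5 + L))
(n(-6, 7) + 151)*40 = (2*7/(-5 - 6) + 151)*40 = (2*7/(-11) + 151)*40 = (2*7*(-1/11) + 151)*40 = (-14/11 + 151)*40 = (1647/11)*40 = 65880/11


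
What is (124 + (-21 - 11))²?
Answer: 8464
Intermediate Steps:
(124 + (-21 - 11))² = (124 - 32)² = 92² = 8464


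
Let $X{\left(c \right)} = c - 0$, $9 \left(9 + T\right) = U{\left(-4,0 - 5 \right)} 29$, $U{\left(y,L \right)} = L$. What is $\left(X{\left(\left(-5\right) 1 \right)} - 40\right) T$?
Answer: $1130$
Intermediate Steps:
$T = - \frac{226}{9}$ ($T = -9 + \frac{\left(0 - 5\right) 29}{9} = -9 + \frac{\left(-5\right) 29}{9} = -9 + \frac{1}{9} \left(-145\right) = -9 - \frac{145}{9} = - \frac{226}{9} \approx -25.111$)
$X{\left(c \right)} = c$ ($X{\left(c \right)} = c + 0 = c$)
$\left(X{\left(\left(-5\right) 1 \right)} - 40\right) T = \left(\left(-5\right) 1 - 40\right) \left(- \frac{226}{9}\right) = \left(-5 - 40\right) \left(- \frac{226}{9}\right) = \left(-45\right) \left(- \frac{226}{9}\right) = 1130$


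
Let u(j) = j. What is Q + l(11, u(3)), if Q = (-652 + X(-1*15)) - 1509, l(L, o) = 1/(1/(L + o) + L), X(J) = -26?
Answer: -338971/155 ≈ -2186.9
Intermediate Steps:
l(L, o) = 1/(L + 1/(L + o))
Q = -2187 (Q = (-652 - 26) - 1509 = -678 - 1509 = -2187)
Q + l(11, u(3)) = -2187 + (11 + 3)/(1 + 11**2 + 11*3) = -2187 + 14/(1 + 121 + 33) = -2187 + 14/155 = -338971/155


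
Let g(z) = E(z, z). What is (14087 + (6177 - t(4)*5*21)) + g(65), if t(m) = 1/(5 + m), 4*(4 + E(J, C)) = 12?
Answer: 60754/3 ≈ 20251.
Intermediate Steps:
E(J, C) = -1 (E(J, C) = -4 + (¼)*12 = -4 + 3 = -1)
g(z) = -1
(14087 + (6177 - t(4)*5*21)) + g(65) = (14087 + (6177 - 5/(5 + 4)*21)) - 1 = (14087 + (6177 - 5/9*21)) - 1 = (14087 + (6177 - (⅑)*5*21)) - 1 = (14087 + (6177 - 5*21/9)) - 1 = (14087 + (6177 - 1*35/3)) - 1 = (14087 + (6177 - 35/3)) - 1 = (14087 + 18496/3) - 1 = 60757/3 - 1 = 60754/3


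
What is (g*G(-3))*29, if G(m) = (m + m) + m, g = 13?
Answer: -3393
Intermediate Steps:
G(m) = 3*m (G(m) = 2*m + m = 3*m)
(g*G(-3))*29 = (13*(3*(-3)))*29 = (13*(-9))*29 = -117*29 = -3393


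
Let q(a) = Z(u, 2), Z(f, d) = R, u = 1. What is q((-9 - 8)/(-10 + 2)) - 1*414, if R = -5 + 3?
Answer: -416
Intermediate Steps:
R = -2
Z(f, d) = -2
q(a) = -2
q((-9 - 8)/(-10 + 2)) - 1*414 = -2 - 1*414 = -2 - 414 = -416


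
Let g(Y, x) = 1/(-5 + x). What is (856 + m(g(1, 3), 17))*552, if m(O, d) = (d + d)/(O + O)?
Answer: 453744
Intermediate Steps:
m(O, d) = d/O (m(O, d) = (2*d)/((2*O)) = (2*d)*(1/(2*O)) = d/O)
(856 + m(g(1, 3), 17))*552 = (856 + 17/(1/(-5 + 3)))*552 = (856 + 17/(1/(-2)))*552 = (856 + 17/(-½))*552 = (856 + 17*(-2))*552 = (856 - 34)*552 = 822*552 = 453744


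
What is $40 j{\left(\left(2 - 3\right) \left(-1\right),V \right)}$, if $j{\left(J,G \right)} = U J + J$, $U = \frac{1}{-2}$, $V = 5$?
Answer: $20$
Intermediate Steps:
$U = - \frac{1}{2} \approx -0.5$
$j{\left(J,G \right)} = \frac{J}{2}$ ($j{\left(J,G \right)} = - \frac{J}{2} + J = \frac{J}{2}$)
$40 j{\left(\left(2 - 3\right) \left(-1\right),V \right)} = 40 \frac{\left(2 - 3\right) \left(-1\right)}{2} = 40 \frac{\left(-1\right) \left(-1\right)}{2} = 40 \cdot \frac{1}{2} \cdot 1 = 40 \cdot \frac{1}{2} = 20$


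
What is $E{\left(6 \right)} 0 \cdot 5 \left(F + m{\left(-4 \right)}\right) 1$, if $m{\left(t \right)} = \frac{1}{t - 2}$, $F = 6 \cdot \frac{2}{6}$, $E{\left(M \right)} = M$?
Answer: $0$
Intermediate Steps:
$F = 2$ ($F = 6 \cdot 2 \cdot \frac{1}{6} = 6 \cdot \frac{1}{3} = 2$)
$m{\left(t \right)} = \frac{1}{-2 + t}$
$E{\left(6 \right)} 0 \cdot 5 \left(F + m{\left(-4 \right)}\right) 1 = 6 \cdot 0 \cdot 5 \left(2 + \frac{1}{-2 - 4}\right) 1 = 6 \cdot 0 \cdot 5 \left(2 + \frac{1}{-6}\right) 1 = 6 \cdot 0 \cdot 5 \left(2 - \frac{1}{6}\right) 1 = 6 \cdot 0 \cdot 5 \cdot \frac{11}{6} \cdot 1 = 6 \cdot 0 \cdot \frac{55}{6} \cdot 1 = 6 \cdot 0 \cdot 1 = 6 \cdot 0 = 0$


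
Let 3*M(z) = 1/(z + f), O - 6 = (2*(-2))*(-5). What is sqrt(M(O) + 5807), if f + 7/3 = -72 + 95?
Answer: sqrt(28454335)/70 ≈ 76.204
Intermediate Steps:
f = 62/3 (f = -7/3 + (-72 + 95) = -7/3 + 23 = 62/3 ≈ 20.667)
O = 26 (O = 6 + (2*(-2))*(-5) = 6 - 4*(-5) = 6 + 20 = 26)
M(z) = 1/(3*(62/3 + z)) (M(z) = 1/(3*(z + 62/3)) = 1/(3*(62/3 + z)))
sqrt(M(O) + 5807) = sqrt(1/(62 + 3*26) + 5807) = sqrt(1/(62 + 78) + 5807) = sqrt(1/140 + 5807) = sqrt(812981/140) = sqrt(28454335)/70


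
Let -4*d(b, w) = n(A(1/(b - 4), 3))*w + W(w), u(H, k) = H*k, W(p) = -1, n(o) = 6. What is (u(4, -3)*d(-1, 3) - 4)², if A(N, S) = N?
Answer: 2209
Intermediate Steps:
d(b, w) = ¼ - 3*w/2 (d(b, w) = -(6*w - 1)/4 = -(-1 + 6*w)/4 = ¼ - 3*w/2)
(u(4, -3)*d(-1, 3) - 4)² = ((4*(-3))*(¼ - 3/2*3) - 4)² = (-12*(¼ - 9/2) - 4)² = (-12*(-17/4) - 4)² = (51 - 4)² = 47² = 2209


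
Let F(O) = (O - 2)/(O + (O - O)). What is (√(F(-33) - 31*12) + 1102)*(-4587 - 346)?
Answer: -5436166 - 4933*I*√403953/33 ≈ -5.4362e+6 - 95009.0*I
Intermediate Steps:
F(O) = (-2 + O)/O (F(O) = (-2 + O)/(O + 0) = (-2 + O)/O)
(√(F(-33) - 31*12) + 1102)*(-4587 - 346) = (√((-2 - 33)/(-33) - 31*12) + 1102)*(-4587 - 346) = (√(-1/33*(-35) - 372) + 1102)*(-4933) = (√(35/33 - 372) + 1102)*(-4933) = (√(-12241/33) + 1102)*(-4933) = (I*√403953/33 + 1102)*(-4933) = (1102 + I*√403953/33)*(-4933) = -5436166 - 4933*I*√403953/33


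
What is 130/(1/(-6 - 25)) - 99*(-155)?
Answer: 11315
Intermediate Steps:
130/(1/(-6 - 25)) - 99*(-155) = 130/(1/(-31)) + 15345 = 130/(-1/31) + 15345 = 130*(-31) + 15345 = -4030 + 15345 = 11315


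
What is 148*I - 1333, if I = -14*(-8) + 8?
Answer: 16427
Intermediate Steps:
I = 120 (I = 112 + 8 = 120)
148*I - 1333 = 148*120 - 1333 = 17760 - 1333 = 16427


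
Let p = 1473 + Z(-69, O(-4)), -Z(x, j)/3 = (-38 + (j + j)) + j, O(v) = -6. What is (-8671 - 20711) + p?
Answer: -27741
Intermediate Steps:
Z(x, j) = 114 - 9*j (Z(x, j) = -3*((-38 + (j + j)) + j) = -3*((-38 + 2*j) + j) = -3*(-38 + 3*j) = 114 - 9*j)
p = 1641 (p = 1473 + (114 - 9*(-6)) = 1473 + (114 + 54) = 1473 + 168 = 1641)
(-8671 - 20711) + p = (-8671 - 20711) + 1641 = -29382 + 1641 = -27741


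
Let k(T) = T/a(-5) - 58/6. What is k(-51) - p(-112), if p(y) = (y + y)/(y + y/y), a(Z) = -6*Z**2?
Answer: -62963/5550 ≈ -11.345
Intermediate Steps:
p(y) = 2*y/(1 + y) (p(y) = (2*y)/(y + 1) = (2*y)/(1 + y) = 2*y/(1 + y))
k(T) = -29/3 - T/150 (k(T) = T/((-6*(-5)**2)) - 58/6 = T/((-6*25)) - 58*1/6 = T/(-150) - 29/3 = T*(-1/150) - 29/3 = -T/150 - 29/3 = -29/3 - T/150)
k(-51) - p(-112) = (-29/3 - 1/150*(-51)) - 2*(-112)/(1 - 112) = (-29/3 + 17/50) - 2*(-112)/(-111) = -1399/150 - 2*(-112)*(-1)/111 = -1399/150 - 1*224/111 = -1399/150 - 224/111 = -62963/5550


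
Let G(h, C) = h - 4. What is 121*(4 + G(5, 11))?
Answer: 605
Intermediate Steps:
G(h, C) = -4 + h
121*(4 + G(5, 11)) = 121*(4 + (-4 + 5)) = 121*(4 + 1) = 121*5 = 605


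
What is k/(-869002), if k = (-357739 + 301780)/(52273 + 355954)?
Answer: 2433/15423916498 ≈ 1.5774e-7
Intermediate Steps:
k = -2433/17749 (k = -55959/408227 = -55959*1/408227 = -2433/17749 ≈ -0.13708)
k/(-869002) = -2433/17749/(-869002) = -2433/17749*(-1/869002) = 2433/15423916498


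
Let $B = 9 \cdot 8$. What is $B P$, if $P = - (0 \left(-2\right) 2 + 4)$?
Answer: $-288$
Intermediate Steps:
$B = 72$
$P = -4$ ($P = - (0 \cdot 2 + 4) = - (0 + 4) = \left(-1\right) 4 = -4$)
$B P = 72 \left(-4\right) = -288$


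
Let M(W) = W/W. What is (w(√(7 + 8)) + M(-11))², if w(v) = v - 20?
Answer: (19 - √15)² ≈ 228.83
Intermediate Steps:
M(W) = 1
w(v) = -20 + v
(w(√(7 + 8)) + M(-11))² = ((-20 + √(7 + 8)) + 1)² = ((-20 + √15) + 1)² = (-19 + √15)²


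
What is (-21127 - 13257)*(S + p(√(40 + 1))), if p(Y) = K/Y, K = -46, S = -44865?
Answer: 1542638160 + 1581664*√41/41 ≈ 1.5429e+9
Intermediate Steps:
p(Y) = -46/Y
(-21127 - 13257)*(S + p(√(40 + 1))) = (-21127 - 13257)*(-44865 - 46/√(40 + 1)) = -34384*(-44865 - 46*√41/41) = 1542638160 + 1581664*√41/41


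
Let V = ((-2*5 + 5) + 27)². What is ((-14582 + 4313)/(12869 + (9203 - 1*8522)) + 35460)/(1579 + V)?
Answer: 480472731/27953650 ≈ 17.188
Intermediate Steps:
V = 484 (V = ((-10 + 5) + 27)² = (-5 + 27)² = 22² = 484)
((-14582 + 4313)/(12869 + (9203 - 1*8522)) + 35460)/(1579 + V) = ((-14582 + 4313)/(12869 + (9203 - 1*8522)) + 35460)/(1579 + 484) = (-10269/(12869 + (9203 - 8522)) + 35460)/2063 = (-10269/(12869 + 681) + 35460)*(1/2063) = (-10269/13550 + 35460)*(1/2063) = (480472731/13550)*(1/2063) = 480472731/27953650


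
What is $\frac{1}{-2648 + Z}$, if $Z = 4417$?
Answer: $\frac{1}{1769} \approx 0.00056529$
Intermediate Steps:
$\frac{1}{-2648 + Z} = \frac{1}{-2648 + 4417} = \frac{1}{1769}$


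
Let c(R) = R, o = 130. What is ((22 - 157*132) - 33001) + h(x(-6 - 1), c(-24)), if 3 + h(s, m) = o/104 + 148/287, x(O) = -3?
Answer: -61652461/1148 ≈ -53704.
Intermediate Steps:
h(s, m) = -1417/1148 (h(s, m) = -3 + (130/104 + 148/287) = -3 + (130*(1/104) + 148*(1/287)) = -3 + (5/4 + 148/287) = -3 + 2027/1148 = -1417/1148)
((22 - 157*132) - 33001) + h(x(-6 - 1), c(-24)) = ((22 - 157*132) - 33001) - 1417/1148 = ((22 - 20724) - 33001) - 1417/1148 = (-20702 - 33001) - 1417/1148 = -53703 - 1417/1148 = -61652461/1148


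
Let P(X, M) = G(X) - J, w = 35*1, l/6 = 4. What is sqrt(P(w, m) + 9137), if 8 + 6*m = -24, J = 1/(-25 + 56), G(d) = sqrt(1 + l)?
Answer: 3*sqrt(976159)/31 ≈ 95.614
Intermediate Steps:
l = 24 (l = 6*4 = 24)
w = 35
G(d) = 5 (G(d) = sqrt(1 + 24) = sqrt(25) = 5)
J = 1/31 ≈ 0.032258
m = -16/3 (m = -4/3 + (1/6)*(-24) = -4/3 - 4 = -16/3 ≈ -5.3333)
P(X, M) = 154/31 (P(X, M) = 5 - 1*1/31 = 5 - 1/31 = 154/31)
sqrt(P(w, m) + 9137) = sqrt(154/31 + 9137) = sqrt(283401/31) = 3*sqrt(976159)/31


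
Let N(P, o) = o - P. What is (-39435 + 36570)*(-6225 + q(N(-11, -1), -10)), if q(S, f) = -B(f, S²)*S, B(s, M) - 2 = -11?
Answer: 17576775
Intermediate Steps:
B(s, M) = -9 (B(s, M) = 2 - 11 = -9)
q(S, f) = 9*S (q(S, f) = -(-9)*S = 9*S)
(-39435 + 36570)*(-6225 + q(N(-11, -1), -10)) = (-39435 + 36570)*(-6225 + 9*(-1 - 1*(-11))) = -2865*(-6225 + 9*(-1 + 11)) = -2865*(-6225 + 9*10) = -2865*(-6225 + 90) = -2865*(-6135) = 17576775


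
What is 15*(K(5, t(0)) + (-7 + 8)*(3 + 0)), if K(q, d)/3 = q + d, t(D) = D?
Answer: 270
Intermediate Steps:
K(q, d) = 3*d + 3*q (K(q, d) = 3*(q + d) = 3*(d + q) = 3*d + 3*q)
15*(K(5, t(0)) + (-7 + 8)*(3 + 0)) = 15*((3*0 + 3*5) + (-7 + 8)*(3 + 0)) = 15*((0 + 15) + 1*3) = 15*(15 + 3) = 15*18 = 270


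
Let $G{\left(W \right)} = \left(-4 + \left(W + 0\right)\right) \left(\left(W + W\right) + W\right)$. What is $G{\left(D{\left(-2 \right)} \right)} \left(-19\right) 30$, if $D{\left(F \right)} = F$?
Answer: $-20520$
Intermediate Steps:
$G{\left(W \right)} = 3 W \left(-4 + W\right)$ ($G{\left(W \right)} = \left(-4 + W\right) \left(2 W + W\right) = \left(-4 + W\right) 3 W = 3 W \left(-4 + W\right)$)
$G{\left(D{\left(-2 \right)} \right)} \left(-19\right) 30 = 3 \left(-2\right) \left(-4 - 2\right) \left(-19\right) 30 = 3 \left(-2\right) \left(-6\right) \left(-19\right) 30 = 36 \left(-19\right) 30 = \left(-684\right) 30 = -20520$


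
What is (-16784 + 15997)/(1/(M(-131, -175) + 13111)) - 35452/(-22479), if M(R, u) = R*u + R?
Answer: -635194350113/22479 ≈ -2.8257e+7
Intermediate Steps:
M(R, u) = R + R*u
(-16784 + 15997)/(1/(M(-131, -175) + 13111)) - 35452/(-22479) = (-16784 + 15997)/(1/(-131*(1 - 175) + 13111)) - 35452/(-22479) = -787/(1/(-131*(-174) + 13111)) - 35452*(-1/22479) = -787/(1/(22794 + 13111)) + 35452/22479 = -787/(1/35905) + 35452/22479 = -787/1/35905 + 35452/22479 = -787*35905 + 35452/22479 = -28257235 + 35452/22479 = -635194350113/22479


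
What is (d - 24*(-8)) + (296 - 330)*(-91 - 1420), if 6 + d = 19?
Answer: 51579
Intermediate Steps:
d = 13 (d = -6 + 19 = 13)
(d - 24*(-8)) + (296 - 330)*(-91 - 1420) = (13 - 24*(-8)) + (296 - 330)*(-91 - 1420) = (13 + 192) - 34*(-1511) = 205 + 51374 = 51579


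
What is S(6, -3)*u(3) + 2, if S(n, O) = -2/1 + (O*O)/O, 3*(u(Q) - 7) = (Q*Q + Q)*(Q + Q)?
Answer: -153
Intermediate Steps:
u(Q) = 7 + 2*Q*(Q + Q**2)/3 (u(Q) = 7 + ((Q*Q + Q)*(Q + Q))/3 = 7 + ((Q**2 + Q)*(2*Q))/3 = 7 + ((Q + Q**2)*(2*Q))/3 = 7 + (2*Q*(Q + Q**2))/3 = 7 + 2*Q*(Q + Q**2)/3)
S(n, O) = -2 + O (S(n, O) = -2*1 + O**2/O = -2 + O)
S(6, -3)*u(3) + 2 = (-2 - 3)*(7 + (2/3)*3**2 + (2/3)*3**3) + 2 = -5*(7 + (2/3)*9 + (2/3)*27) + 2 = -5*(7 + 6 + 18) + 2 = -5*31 + 2 = -155 + 2 = -153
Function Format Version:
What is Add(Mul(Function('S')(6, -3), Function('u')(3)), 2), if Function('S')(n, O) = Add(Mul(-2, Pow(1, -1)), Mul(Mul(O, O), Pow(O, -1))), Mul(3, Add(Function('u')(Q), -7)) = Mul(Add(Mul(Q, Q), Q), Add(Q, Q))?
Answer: -153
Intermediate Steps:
Function('u')(Q) = Add(7, Mul(Rational(2, 3), Q, Add(Q, Pow(Q, 2)))) (Function('u')(Q) = Add(7, Mul(Rational(1, 3), Mul(Add(Mul(Q, Q), Q), Add(Q, Q)))) = Add(7, Mul(Rational(1, 3), Mul(Add(Pow(Q, 2), Q), Mul(2, Q)))) = Add(7, Mul(Rational(1, 3), Mul(Add(Q, Pow(Q, 2)), Mul(2, Q)))) = Add(7, Mul(Rational(1, 3), Mul(2, Q, Add(Q, Pow(Q, 2))))) = Add(7, Mul(Rational(2, 3), Q, Add(Q, Pow(Q, 2)))))
Function('S')(n, O) = Add(-2, O) (Function('S')(n, O) = Add(Mul(-2, 1), Mul(Pow(O, 2), Pow(O, -1))) = Add(-2, O))
Add(Mul(Function('S')(6, -3), Function('u')(3)), 2) = Add(Mul(Add(-2, -3), Add(7, Mul(Rational(2, 3), Pow(3, 2)), Mul(Rational(2, 3), Pow(3, 3)))), 2) = Add(Mul(-5, Add(7, Mul(Rational(2, 3), 9), Mul(Rational(2, 3), 27))), 2) = Add(Mul(-5, Add(7, 6, 18)), 2) = Add(Mul(-5, 31), 2) = Add(-155, 2) = -153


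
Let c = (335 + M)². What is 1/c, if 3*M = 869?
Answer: 9/3511876 ≈ 2.5627e-6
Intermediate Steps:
M = 869/3 (M = (⅓)*869 = 869/3 ≈ 289.67)
c = 3511876/9 (c = (335 + 869/3)² = (1874/3)² = 3511876/9 ≈ 3.9021e+5)
1/c = 1/(3511876/9) = 9/3511876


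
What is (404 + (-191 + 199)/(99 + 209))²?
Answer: 967832100/5929 ≈ 1.6324e+5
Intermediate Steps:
(404 + (-191 + 199)/(99 + 209))² = (404 + 8/308)² = (404 + 8*(1/308))² = (404 + 2/77)² = (31110/77)² = 967832100/5929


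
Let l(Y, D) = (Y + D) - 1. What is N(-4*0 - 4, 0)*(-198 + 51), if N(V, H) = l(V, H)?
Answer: 735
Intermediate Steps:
l(Y, D) = -1 + D + Y (l(Y, D) = (D + Y) - 1 = -1 + D + Y)
N(V, H) = -1 + H + V
N(-4*0 - 4, 0)*(-198 + 51) = (-1 + 0 + (-4*0 - 4))*(-198 + 51) = (-1 + 0 + (0 - 4))*(-147) = (-1 + 0 - 4)*(-147) = -5*(-147) = 735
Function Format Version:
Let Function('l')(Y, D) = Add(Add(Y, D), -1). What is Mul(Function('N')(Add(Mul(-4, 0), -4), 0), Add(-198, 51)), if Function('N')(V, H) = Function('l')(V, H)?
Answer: 735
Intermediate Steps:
Function('l')(Y, D) = Add(-1, D, Y) (Function('l')(Y, D) = Add(Add(D, Y), -1) = Add(-1, D, Y))
Function('N')(V, H) = Add(-1, H, V)
Mul(Function('N')(Add(Mul(-4, 0), -4), 0), Add(-198, 51)) = Mul(Add(-1, 0, Add(Mul(-4, 0), -4)), Add(-198, 51)) = Mul(Add(-1, 0, Add(0, -4)), -147) = Mul(Add(-1, 0, -4), -147) = Mul(-5, -147) = 735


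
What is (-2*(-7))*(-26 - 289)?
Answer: -4410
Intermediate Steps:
(-2*(-7))*(-26 - 289) = 14*(-315) = -4410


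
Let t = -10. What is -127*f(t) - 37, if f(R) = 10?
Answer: -1307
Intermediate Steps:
-127*f(t) - 37 = -127*10 - 37 = -1270 - 37 = -1307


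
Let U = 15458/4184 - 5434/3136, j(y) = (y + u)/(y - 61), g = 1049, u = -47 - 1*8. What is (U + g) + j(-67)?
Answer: 1725275073/1640128 ≈ 1051.9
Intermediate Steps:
u = -55 (u = -47 - 8 = -55)
j(y) = (-55 + y)/(-61 + y) (j(y) = (y - 55)/(y - 61) = (-55 + y)/(-61 + y))
U = 1608777/820064 (U = 15458*(1/4184) - 5434*1/3136 = 7729/2092 - 2717/1568 = 1608777/820064 ≈ 1.9618)
(U + g) + j(-67) = (1608777/820064 + 1049) + (-55 - 67)/(-61 - 67) = 861855913/820064 - 122/(-128) = 861855913/820064 - 1/128*(-122) = 861855913/820064 + 61/64 = 1725275073/1640128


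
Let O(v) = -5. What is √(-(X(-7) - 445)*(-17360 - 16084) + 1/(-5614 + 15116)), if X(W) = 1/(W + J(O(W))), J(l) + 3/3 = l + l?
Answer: 15*I*√5972827545210/9502 ≈ 3858.0*I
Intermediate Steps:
J(l) = -1 + 2*l (J(l) = -1 + (l + l) = -1 + 2*l)
X(W) = 1/(-11 + W) (X(W) = 1/(W + (-1 + 2*(-5))) = 1/(W + (-1 - 10)) = 1/(W - 11) = 1/(-11 + W))
√(-(X(-7) - 445)*(-17360 - 16084) + 1/(-5614 + 15116)) = √(-(1/(-11 - 7) - 445)*(-17360 - 16084) + 1/(-5614 + 15116)) = √(-(1/(-18) - 445)*(-33444) + 1/9502) = √(-(-1/18 - 445)*(-33444) + 1/9502) = √(-(-8011)*(-33444)/18 + 1/9502) = √(-1*14884438 + 1/9502) = √(-14884438 + 1/9502) = √(-141431929875/9502) = 15*I*√5972827545210/9502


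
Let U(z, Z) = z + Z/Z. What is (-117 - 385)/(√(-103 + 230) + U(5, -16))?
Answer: 3012/91 - 502*√127/91 ≈ -29.069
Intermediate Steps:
U(z, Z) = 1 + z (U(z, Z) = z + 1 = 1 + z)
(-117 - 385)/(√(-103 + 230) + U(5, -16)) = (-117 - 385)/(√(-103 + 230) + (1 + 5)) = -502/(√127 + 6) = -502/(6 + √127)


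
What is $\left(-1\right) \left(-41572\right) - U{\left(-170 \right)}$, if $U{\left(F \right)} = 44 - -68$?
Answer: $41460$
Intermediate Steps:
$U{\left(F \right)} = 112$ ($U{\left(F \right)} = 44 + 68 = 112$)
$\left(-1\right) \left(-41572\right) - U{\left(-170 \right)} = \left(-1\right) \left(-41572\right) - 112 = 41572 - 112 = 41460$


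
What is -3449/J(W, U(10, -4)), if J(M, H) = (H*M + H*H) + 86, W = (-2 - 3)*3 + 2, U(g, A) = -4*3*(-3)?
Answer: -3449/914 ≈ -3.7735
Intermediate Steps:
U(g, A) = 36 (U(g, A) = -12*(-3) = 36)
W = -13 (W = -5*3 + 2 = -15 + 2 = -13)
J(M, H) = 86 + H² + H*M (J(M, H) = (H*M + H²) + 86 = (H² + H*M) + 86 = 86 + H² + H*M)
-3449/J(W, U(10, -4)) = -3449/(86 + 36² + 36*(-13)) = -3449/(86 + 1296 - 468) = -3449/914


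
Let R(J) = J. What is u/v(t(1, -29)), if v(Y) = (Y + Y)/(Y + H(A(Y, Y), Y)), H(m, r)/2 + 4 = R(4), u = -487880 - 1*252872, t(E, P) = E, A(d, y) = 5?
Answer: -370376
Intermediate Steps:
u = -740752 (u = -487880 - 252872 = -740752)
H(m, r) = 0 (H(m, r) = -8 + 2*4 = -8 + 8 = 0)
v(Y) = 2 (v(Y) = (Y + Y)/(Y + 0) = (2*Y)/Y = 2)
u/v(t(1, -29)) = -740752/2 = -740752*½ = -370376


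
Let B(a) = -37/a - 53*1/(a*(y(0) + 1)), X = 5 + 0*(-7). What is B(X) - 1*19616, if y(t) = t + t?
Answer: -19634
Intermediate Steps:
y(t) = 2*t
X = 5 (X = 5 + 0 = 5)
B(a) = -90/a (B(a) = -37/a - 53*1/(a*(2*0 + 1)) = -37/a - 53*1/(a*(0 + 1)) = -37/a - 53/a = -90/a)
B(X) - 1*19616 = -90/5 - 1*19616 = -90*⅕ - 19616 = -18 - 19616 = -19634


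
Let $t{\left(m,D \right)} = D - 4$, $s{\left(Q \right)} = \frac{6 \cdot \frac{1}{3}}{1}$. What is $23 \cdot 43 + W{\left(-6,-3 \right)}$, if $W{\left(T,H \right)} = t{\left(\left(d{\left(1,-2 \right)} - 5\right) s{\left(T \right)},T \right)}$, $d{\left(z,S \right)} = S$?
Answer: $979$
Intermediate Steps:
$s{\left(Q \right)} = 2$ ($s{\left(Q \right)} = 6 \cdot \frac{1}{3} \cdot 1 = 2 \cdot 1 = 2$)
$t{\left(m,D \right)} = -4 + D$
$W{\left(T,H \right)} = -4 + T$
$23 \cdot 43 + W{\left(-6,-3 \right)} = 23 \cdot 43 - 10 = 989 - 10 = 979$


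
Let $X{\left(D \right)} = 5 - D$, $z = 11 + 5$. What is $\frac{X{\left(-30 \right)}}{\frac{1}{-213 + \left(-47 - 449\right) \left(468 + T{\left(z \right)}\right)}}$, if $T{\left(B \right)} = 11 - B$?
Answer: $-8045135$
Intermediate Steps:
$z = 16$
$\frac{X{\left(-30 \right)}}{\frac{1}{-213 + \left(-47 - 449\right) \left(468 + T{\left(z \right)}\right)}} = \frac{5 - -30}{\frac{1}{-213 + \left(-47 - 449\right) \left(468 + \left(11 - 16\right)\right)}} = \frac{5 + 30}{\frac{1}{-213 - 496 \left(468 + \left(11 - 16\right)\right)}} = \frac{35}{\frac{1}{-213 - 496 \left(468 - 5\right)}} = \frac{35}{\frac{1}{-213 - 229648}} = \frac{35}{\frac{1}{-229861}} = \frac{35}{- \frac{1}{229861}} = 35 \left(-229861\right) = -8045135$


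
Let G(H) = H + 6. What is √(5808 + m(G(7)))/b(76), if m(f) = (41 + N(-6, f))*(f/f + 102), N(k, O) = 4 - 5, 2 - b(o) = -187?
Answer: 2*√2482/189 ≈ 0.52719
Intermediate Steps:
G(H) = 6 + H
b(o) = 189 (b(o) = 2 - 1*(-187) = 2 + 187 = 189)
N(k, O) = -1
m(f) = 4120 (m(f) = (41 - 1)*(f/f + 102) = 40*(1 + 102) = 40*103 = 4120)
√(5808 + m(G(7)))/b(76) = √(5808 + 4120)/189 = √9928*(1/189) = (2*√2482)*(1/189) = 2*√2482/189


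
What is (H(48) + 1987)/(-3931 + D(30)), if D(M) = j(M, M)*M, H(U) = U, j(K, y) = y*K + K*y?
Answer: 2035/50069 ≈ 0.040644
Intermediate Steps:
j(K, y) = 2*K*y (j(K, y) = K*y + K*y = 2*K*y)
D(M) = 2*M**3 (D(M) = (2*M*M)*M = (2*M**2)*M = 2*M**3)
(H(48) + 1987)/(-3931 + D(30)) = (48 + 1987)/(-3931 + 2*30**3) = 2035/(-3931 + 2*27000) = 2035/(-3931 + 54000) = 2035/50069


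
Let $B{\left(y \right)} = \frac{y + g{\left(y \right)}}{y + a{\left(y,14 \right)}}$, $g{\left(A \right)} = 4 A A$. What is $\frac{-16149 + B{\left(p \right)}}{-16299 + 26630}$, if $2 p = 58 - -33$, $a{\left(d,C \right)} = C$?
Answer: $- \frac{272154}{175627} \approx -1.5496$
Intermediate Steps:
$g{\left(A \right)} = 4 A^{2}$
$p = \frac{91}{2}$ ($p = \frac{58 - -33}{2} = \frac{58 + 33}{2} = \frac{1}{2} \cdot 91 = \frac{91}{2} \approx 45.5$)
$B{\left(y \right)} = \frac{y + 4 y^{2}}{14 + y}$ ($B{\left(y \right)} = \frac{y + 4 y^{2}}{y + 14} = \frac{y + 4 y^{2}}{14 + y}$)
$\frac{-16149 + B{\left(p \right)}}{-16299 + 26630} = \frac{-16149 + \frac{91 \left(1 + 4 \cdot \frac{91}{2}\right)}{2 \left(14 + \frac{91}{2}\right)}}{-16299 + 26630} = \frac{-16149 + \frac{91 \left(1 + 182\right)}{2 \cdot \frac{119}{2}}}{10331} = \left(-16149 + \frac{91}{2} \cdot \frac{2}{119} \cdot 183\right) \frac{1}{10331} = \left(-16149 + \frac{2379}{17}\right) \frac{1}{10331} = \left(- \frac{272154}{17}\right) \frac{1}{10331} = - \frac{272154}{175627}$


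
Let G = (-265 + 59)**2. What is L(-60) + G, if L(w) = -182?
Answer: 42254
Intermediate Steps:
G = 42436 (G = (-206)**2 = 42436)
L(-60) + G = -182 + 42436 = 42254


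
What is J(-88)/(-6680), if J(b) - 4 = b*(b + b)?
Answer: -3873/1670 ≈ -2.3192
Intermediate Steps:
J(b) = 4 + 2*b**2 (J(b) = 4 + b*(b + b) = 4 + b*(2*b) = 4 + 2*b**2)
J(-88)/(-6680) = (4 + 2*(-88)**2)/(-6680) = (4 + 2*7744)*(-1/6680) = (4 + 15488)*(-1/6680) = 15492*(-1/6680) = -3873/1670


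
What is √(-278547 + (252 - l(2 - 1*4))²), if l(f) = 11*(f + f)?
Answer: I*√190931 ≈ 436.96*I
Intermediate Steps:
l(f) = 22*f (l(f) = 11*(2*f) = 22*f)
√(-278547 + (252 - l(2 - 1*4))²) = √(-278547 + (252 - 22*(2 - 1*4))²) = √(-278547 + (252 - 22*(2 - 4))²) = √(-278547 + (252 - 22*(-2))²) = √(-278547 + (252 - 1*(-44))²) = √(-278547 + (252 + 44)²) = √(-278547 + 296²) = √(-278547 + 87616) = √(-190931) = I*√190931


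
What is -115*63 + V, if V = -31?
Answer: -7276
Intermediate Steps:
-115*63 + V = -115*63 - 31 = -7245 - 31 = -7276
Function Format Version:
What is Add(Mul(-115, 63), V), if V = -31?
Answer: -7276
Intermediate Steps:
Add(Mul(-115, 63), V) = Add(Mul(-115, 63), -31) = Add(-7245, -31) = -7276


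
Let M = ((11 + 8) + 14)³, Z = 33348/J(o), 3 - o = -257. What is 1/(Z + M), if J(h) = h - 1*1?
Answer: 37/1334433 ≈ 2.7727e-5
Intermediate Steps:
o = 260 (o = 3 - 1*(-257) = 3 + 257 = 260)
J(h) = -1 + h (J(h) = h - 1 = -1 + h)
Z = 4764/37 (Z = 33348/(-1 + 260) = 33348/259 = 33348*(1/259) = 4764/37 ≈ 128.76)
M = 35937 (M = (19 + 14)³ = 33³ = 35937)
1/(Z + M) = 1/(4764/37 + 35937) = 1/(1334433/37) = 37/1334433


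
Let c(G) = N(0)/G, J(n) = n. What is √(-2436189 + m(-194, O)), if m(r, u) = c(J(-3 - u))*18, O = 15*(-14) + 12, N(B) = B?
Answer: I*√2436189 ≈ 1560.8*I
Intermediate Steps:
O = -198 (O = -210 + 12 = -198)
c(G) = 0 (c(G) = 0/G = 0)
m(r, u) = 0 (m(r, u) = 0*18 = 0)
√(-2436189 + m(-194, O)) = √(-2436189 + 0) = √(-2436189) = I*√2436189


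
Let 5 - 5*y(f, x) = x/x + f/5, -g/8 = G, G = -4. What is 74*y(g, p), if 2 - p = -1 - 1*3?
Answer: -888/25 ≈ -35.520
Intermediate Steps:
g = 32 (g = -8*(-4) = 32)
p = 6 (p = 2 - (-1 - 1*3) = 2 - (-1 - 3) = 2 - 1*(-4) = 2 + 4 = 6)
y(f, x) = ⅘ - f/25 (y(f, x) = 1 - (x/x + f/5)/5 = 1 - (1 + f*(⅕))/5 = 1 - (1 + f/5)/5 = 1 + (-⅕ - f/25) = ⅘ - f/25)
74*y(g, p) = 74*(⅘ - 1/25*32) = 74*(⅘ - 32/25) = 74*(-12/25) = -888/25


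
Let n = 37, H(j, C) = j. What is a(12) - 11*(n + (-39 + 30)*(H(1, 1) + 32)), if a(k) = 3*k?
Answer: 2896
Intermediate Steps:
a(12) - 11*(n + (-39 + 30)*(H(1, 1) + 32)) = 3*12 - 11*(37 + (-39 + 30)*(1 + 32)) = 36 - 11*(37 - 9*33) = 36 - 11*(37 - 297) = 36 - 11*(-260) = 36 + 2860 = 2896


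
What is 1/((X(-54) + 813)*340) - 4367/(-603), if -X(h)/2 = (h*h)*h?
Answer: 156268640861/21577739940 ≈ 7.2421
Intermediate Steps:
X(h) = -2*h³ (X(h) = -2*h*h*h = -2*h²*h = -2*h³)
1/((X(-54) + 813)*340) - 4367/(-603) = 1/(-2*(-54)³ + 813*340) - 4367/(-603) = (1/340)/(-2*(-157464) + 813) - 4367*(-1/603) = (1/340)/(314928 + 813) + 4367/603 = (1/340)/315741 + 4367/603 = (1/315741)*(1/340) + 4367/603 = 1/107351940 + 4367/603 = 156268640861/21577739940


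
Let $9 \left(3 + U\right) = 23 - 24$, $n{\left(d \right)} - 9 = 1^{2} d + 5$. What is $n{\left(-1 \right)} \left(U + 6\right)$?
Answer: $\frac{338}{9} \approx 37.556$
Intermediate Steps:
$n{\left(d \right)} = 14 + d$ ($n{\left(d \right)} = 9 + \left(1^{2} d + 5\right) = 9 + \left(1 d + 5\right) = 9 + \left(d + 5\right) = 9 + \left(5 + d\right) = 14 + d$)
$U = - \frac{28}{9}$ ($U = -3 + \frac{23 - 24}{9} = -3 + \frac{1}{9} \left(-1\right) = -3 - \frac{1}{9} = - \frac{28}{9} \approx -3.1111$)
$n{\left(-1 \right)} \left(U + 6\right) = \left(14 - 1\right) \left(- \frac{28}{9} + 6\right) = 13 \cdot \frac{26}{9} = \frac{338}{9}$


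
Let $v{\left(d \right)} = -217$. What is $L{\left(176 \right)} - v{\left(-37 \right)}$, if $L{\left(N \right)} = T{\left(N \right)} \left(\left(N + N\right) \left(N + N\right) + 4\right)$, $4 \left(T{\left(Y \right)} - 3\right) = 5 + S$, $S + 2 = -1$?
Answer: $433895$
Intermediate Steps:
$S = -3$ ($S = -2 - 1 = -3$)
$T{\left(Y \right)} = \frac{7}{2}$ ($T{\left(Y \right)} = 3 + \frac{5 - 3}{4} = 3 + \frac{1}{4} \cdot 2 = 3 + \frac{1}{2} = \frac{7}{2}$)
$L{\left(N \right)} = 14 + 14 N^{2}$ ($L{\left(N \right)} = \frac{7 \left(\left(N + N\right) \left(N + N\right) + 4\right)}{2} = \frac{7 \left(2 N 2 N + 4\right)}{2} = \frac{7 \left(4 N^{2} + 4\right)}{2} = \frac{7 \left(4 + 4 N^{2}\right)}{2} = 14 + 14 N^{2}$)
$L{\left(176 \right)} - v{\left(-37 \right)} = \left(14 + 14 \cdot 176^{2}\right) - -217 = \left(14 + 14 \cdot 30976\right) + 217 = \left(14 + 433664\right) + 217 = 433678 + 217 = 433895$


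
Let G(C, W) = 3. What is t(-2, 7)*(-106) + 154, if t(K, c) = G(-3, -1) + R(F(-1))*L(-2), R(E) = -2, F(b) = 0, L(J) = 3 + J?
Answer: 48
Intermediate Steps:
t(K, c) = 1 (t(K, c) = 3 - 2*(3 - 2) = 3 - 2*1 = 3 - 2 = 1)
t(-2, 7)*(-106) + 154 = 1*(-106) + 154 = -106 + 154 = 48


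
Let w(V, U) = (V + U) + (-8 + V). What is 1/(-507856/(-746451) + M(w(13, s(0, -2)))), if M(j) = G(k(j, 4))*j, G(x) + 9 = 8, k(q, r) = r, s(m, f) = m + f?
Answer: -746451/11435360 ≈ -0.065276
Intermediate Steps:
s(m, f) = f + m
G(x) = -1 (G(x) = -9 + 8 = -1)
w(V, U) = -8 + U + 2*V (w(V, U) = (U + V) + (-8 + V) = -8 + U + 2*V)
M(j) = -j
1/(-507856/(-746451) + M(w(13, s(0, -2)))) = 1/(-507856/(-746451) - (-8 + (-2 + 0) + 2*13)) = 1/(-507856*(-1/746451) - (-8 - 2 + 26)) = 1/(507856/746451 - 1*16) = 1/(507856/746451 - 16) = 1/(-11435360/746451) = -746451/11435360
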